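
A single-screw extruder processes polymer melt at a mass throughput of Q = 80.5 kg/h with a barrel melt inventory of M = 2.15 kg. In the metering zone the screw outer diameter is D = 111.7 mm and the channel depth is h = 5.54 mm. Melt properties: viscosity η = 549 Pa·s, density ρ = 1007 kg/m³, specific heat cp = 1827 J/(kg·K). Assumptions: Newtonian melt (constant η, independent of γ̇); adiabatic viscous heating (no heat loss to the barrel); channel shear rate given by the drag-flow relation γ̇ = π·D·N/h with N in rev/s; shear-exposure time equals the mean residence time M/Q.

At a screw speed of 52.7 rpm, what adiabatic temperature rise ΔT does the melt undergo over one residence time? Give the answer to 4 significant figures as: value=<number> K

value=88.81 K

Convert throughput: Q = 80.5 kg/h = 80.5/3600 = 0.0223611 kg/s
t_res = M / Q_s = 2.15 / 0.0223611 = 96.1491 s
Convert to SI: D = 0.1117 m, h = 0.00554 m, N = 52.7/60 = 0.878333 rev/s
Shear rate: γ̇ = πDN/h = π·0.1117·0.878333/0.00554 = 55.6356 s⁻¹
ΔT = η·γ̇²·t_res / (ρ·cp) = 549 · (55.6356)² · 96.1491 / (1007 · 1827) = 88.8085 K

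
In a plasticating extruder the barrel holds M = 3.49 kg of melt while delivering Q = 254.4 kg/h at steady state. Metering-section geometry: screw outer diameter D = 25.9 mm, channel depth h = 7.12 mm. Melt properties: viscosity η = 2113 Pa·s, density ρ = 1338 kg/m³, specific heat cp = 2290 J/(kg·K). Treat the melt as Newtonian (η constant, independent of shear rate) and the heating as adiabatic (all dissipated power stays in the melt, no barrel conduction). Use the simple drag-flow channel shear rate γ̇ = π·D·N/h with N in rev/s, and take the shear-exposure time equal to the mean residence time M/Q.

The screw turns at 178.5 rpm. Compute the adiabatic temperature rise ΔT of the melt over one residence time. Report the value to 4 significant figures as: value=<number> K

Convert throughput: Q = 254.4 kg/h = 254.4/3600 = 0.0706667 kg/s
Mean residence time: t_res = M/Q_s = 3.49 kg / 0.0706667 kg/s = 49.3868 s
D = 25.9 mm = 0.0259 m;  h = 7.12 mm = 0.00712 m;  N = 178.5 rpm / 60 = 2.975 rev/s
γ̇ = π D N / h = (π)(0.0259)(2.975) / 0.00712 = 33.9983 s⁻¹
Adiabatic rise: ΔT = η γ̇² t_res / (ρ cp) = 2113·(33.9983)²·49.3868 / (1338·2290) = 39.367 K

value=39.37 K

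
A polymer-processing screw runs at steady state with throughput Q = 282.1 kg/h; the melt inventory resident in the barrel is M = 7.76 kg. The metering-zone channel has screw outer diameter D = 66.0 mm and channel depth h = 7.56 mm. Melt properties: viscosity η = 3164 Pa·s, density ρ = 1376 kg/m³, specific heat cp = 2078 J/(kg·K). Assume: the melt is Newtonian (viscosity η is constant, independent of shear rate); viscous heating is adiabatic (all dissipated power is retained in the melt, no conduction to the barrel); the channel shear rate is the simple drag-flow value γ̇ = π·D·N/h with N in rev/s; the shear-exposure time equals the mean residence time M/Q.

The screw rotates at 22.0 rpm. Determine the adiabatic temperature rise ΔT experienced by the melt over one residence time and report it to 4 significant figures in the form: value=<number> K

value=11.08 K

Q_s = Q / 3600 = 282.1 / 3600 = 0.0783611 kg/s
t_res = M / Q_s = 7.76 / 0.0783611 = 99.0287 s
Convert to SI: D = 0.066 m, h = 0.00756 m, N = 22.0/60 = 0.366667 rev/s
γ̇ = π·D·N / h = π · 0.066 · 0.366667 / 0.00756 = 10.0564 s⁻¹
Adiabatic rise: ΔT = η γ̇² t_res / (ρ cp) = 3164·(10.0564)²·99.0287 / (1376·2078) = 11.0821 K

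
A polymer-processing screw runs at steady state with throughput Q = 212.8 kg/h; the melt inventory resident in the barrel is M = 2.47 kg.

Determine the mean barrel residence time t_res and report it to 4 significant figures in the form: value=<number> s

Q_s = Q / 3600 = 212.8 / 3600 = 0.0591111 kg/s
t_res = M / Q_s = 2.47 / 0.0591111 = 41.7857 s

value=41.79 s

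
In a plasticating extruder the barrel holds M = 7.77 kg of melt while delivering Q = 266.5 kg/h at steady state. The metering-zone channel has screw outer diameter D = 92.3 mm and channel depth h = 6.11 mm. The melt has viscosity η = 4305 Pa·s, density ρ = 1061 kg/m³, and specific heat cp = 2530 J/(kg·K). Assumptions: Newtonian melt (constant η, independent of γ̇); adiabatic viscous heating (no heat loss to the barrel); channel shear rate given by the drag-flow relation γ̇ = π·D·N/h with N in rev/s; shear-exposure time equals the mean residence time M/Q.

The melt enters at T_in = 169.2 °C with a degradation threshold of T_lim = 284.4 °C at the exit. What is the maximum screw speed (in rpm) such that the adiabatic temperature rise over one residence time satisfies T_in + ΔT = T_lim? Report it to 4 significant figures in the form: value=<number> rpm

Throughput in SI: Q_s = 266.5 kg/h ÷ 3600 s/h = 0.0740278 kg/s
t_res = M / Q_s = 7.77 / 0.0740278 = 104.961 s
Convert to metres: D = 0.0923 m, h = 0.00611 m
Allowable rise: ΔT_a = T_lim − T_in = 284.4 − 169.2 = 115.2 K
γ̇_max² = ΔT_a·ρ·cp/(η·t_res) = 115.2·1061·2530/(4305·104.961) = 684.367 s⁻²
Take the square root: γ̇_max = √(684.367) = 26.1604 s⁻¹
Solve γ̇ = πDN/h for N: N_max = γ̇_max·h/(π·D) = 26.1604 × 0.00611 / (π × 0.0923) = 0.551232 rev/s = 33.0739 rpm

value=33.07 rpm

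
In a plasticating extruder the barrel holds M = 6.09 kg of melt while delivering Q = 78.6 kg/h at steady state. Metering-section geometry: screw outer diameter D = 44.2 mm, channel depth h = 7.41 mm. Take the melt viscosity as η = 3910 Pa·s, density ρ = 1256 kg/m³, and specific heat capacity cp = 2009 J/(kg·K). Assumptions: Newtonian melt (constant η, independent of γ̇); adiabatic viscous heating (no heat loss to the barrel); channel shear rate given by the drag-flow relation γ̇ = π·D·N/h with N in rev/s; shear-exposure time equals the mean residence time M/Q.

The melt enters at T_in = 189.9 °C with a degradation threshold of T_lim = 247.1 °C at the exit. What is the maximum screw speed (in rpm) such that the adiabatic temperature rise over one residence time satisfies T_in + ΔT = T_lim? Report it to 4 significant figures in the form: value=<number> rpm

Throughput in SI: Q_s = 78.6 kg/h ÷ 3600 s/h = 0.0218333 kg/s
Mean residence time: t_res = M/Q_s = 6.09 kg / 0.0218333 kg/s = 278.931 s
Convert to metres: D = 0.0442 m, h = 0.00741 m
Allowable rise: ΔT_a = T_lim − T_in = 247.1 − 189.9 = 57.2 K
γ̇_max² = ΔT_a·ρ·cp/(η·t_res) = 57.2·1256·2009/(3910·278.931) = 132.34 s⁻²
Take the square root: γ̇_max = √(132.34) = 11.5039 s⁻¹
Solve γ̇ = πDN/h for N: N_max = γ̇_max·h/(π·D) = 11.5039 × 0.00741 / (π × 0.0442) = 0.613892 rev/s = 36.8335 rpm

value=36.83 rpm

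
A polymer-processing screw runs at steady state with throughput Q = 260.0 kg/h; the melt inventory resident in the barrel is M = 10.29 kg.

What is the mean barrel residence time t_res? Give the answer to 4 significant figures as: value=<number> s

value=142.5 s

Throughput in SI: Q_s = 260.0 kg/h ÷ 3600 s/h = 0.0722222 kg/s
t_res = M / Q_s = 10.29 / 0.0722222 = 142.477 s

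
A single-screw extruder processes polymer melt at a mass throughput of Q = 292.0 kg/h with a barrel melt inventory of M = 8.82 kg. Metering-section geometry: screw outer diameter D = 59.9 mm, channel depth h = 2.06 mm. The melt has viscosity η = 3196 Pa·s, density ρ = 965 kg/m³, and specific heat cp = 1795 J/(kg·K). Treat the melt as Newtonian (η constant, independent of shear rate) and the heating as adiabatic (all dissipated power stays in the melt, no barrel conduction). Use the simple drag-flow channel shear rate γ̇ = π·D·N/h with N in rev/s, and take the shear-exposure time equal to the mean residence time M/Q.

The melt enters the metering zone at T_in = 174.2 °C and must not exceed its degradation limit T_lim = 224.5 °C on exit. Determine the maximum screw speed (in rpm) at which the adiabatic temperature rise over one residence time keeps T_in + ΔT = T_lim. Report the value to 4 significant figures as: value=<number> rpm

value=10.40 rpm

Convert throughput: Q = 292.0 kg/h = 292.0/3600 = 0.0811111 kg/s
t_res = M / Q_s = 8.82 ÷ 0.0811111 = 108.74 s
Convert to metres: D = 0.0599 m, h = 0.00206 m
ΔT_a = T_lim − T_in = 224.5 − 174.2 = 50.3 K
γ̇_max² = ΔT_a·ρ·cp/(η·t_res) = 50.3·965·1795/(3196·108.74) = 250.706 s⁻²
γ̇_max = sqrt(250.706) = 15.8337 s⁻¹
N_max = γ̇_max h / (πD) = 15.8337·0.00206/(π·0.0599) = 0.17333 rev/s → ×60 = 10.3998 rpm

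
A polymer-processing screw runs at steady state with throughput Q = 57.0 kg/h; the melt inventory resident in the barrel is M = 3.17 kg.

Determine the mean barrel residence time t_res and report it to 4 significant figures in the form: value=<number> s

Q_s = Q / 3600 = 57.0 / 3600 = 0.0158333 kg/s
Mean residence time: t_res = M/Q_s = 3.17 kg / 0.0158333 kg/s = 200.211 s

value=200.2 s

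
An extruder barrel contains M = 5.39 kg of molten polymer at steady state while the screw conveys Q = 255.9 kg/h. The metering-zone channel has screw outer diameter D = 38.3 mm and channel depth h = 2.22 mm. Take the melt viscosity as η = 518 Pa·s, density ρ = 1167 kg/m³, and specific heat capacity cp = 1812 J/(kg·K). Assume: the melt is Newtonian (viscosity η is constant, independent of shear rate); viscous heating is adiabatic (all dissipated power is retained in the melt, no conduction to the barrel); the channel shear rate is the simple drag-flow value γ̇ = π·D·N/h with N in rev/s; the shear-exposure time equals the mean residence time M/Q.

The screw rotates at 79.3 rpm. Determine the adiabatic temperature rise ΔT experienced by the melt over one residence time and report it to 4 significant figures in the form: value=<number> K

value=95.31 K

Q_s = Q / 3600 = 255.9 / 3600 = 0.0710833 kg/s
t_res = M / Q_s = 5.39 ÷ 0.0710833 = 75.8265 s
D = 38.3 mm = 0.0383 m;  h = 2.22 mm = 0.00222 m;  N = 79.3 rpm / 60 = 1.32167 rev/s
Shear rate: γ̇ = πDN/h = π·0.0383·1.32167/0.00222 = 71.6337 s⁻¹
Adiabatic rise: ΔT = η γ̇² t_res / (ρ cp) = 518·(71.6337)²·75.8265 / (1167·1812) = 95.314 K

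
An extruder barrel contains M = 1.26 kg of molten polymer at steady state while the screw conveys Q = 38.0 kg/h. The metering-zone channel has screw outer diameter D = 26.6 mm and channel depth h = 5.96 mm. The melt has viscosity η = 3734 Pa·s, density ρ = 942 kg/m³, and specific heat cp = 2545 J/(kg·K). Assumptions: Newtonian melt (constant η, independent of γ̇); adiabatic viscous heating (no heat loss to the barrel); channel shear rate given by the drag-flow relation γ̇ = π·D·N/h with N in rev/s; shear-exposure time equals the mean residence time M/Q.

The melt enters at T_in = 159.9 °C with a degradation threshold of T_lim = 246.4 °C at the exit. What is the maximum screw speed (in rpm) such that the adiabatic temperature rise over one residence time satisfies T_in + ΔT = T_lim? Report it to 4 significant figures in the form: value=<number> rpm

value=92.30 rpm

Convert throughput: Q = 38.0 kg/h = 38.0/3600 = 0.0105556 kg/s
Mean residence time: t_res = M/Q_s = 1.26 kg / 0.0105556 kg/s = 119.368 s
Geometry in SI: D = 26.6 mm → 0.0266 m, h = 5.96 mm → 0.00596 m
ΔT_a = T_lim − T_in = 246.4 − 159.9 = 86.5 K
γ̇_max² = ΔT_a·ρ·cp / (η·t_res) = [86.5 × 942 × 2545] / [3734 × 119.368] = 465.255 s⁻²
γ̇_max = √465.255 = 21.5698 s⁻¹
N_max = γ̇_max·h / (π·D) = 21.5698 · 0.00596 / (π · 0.0266) = 1.53837 rev/s = 92.3021 rpm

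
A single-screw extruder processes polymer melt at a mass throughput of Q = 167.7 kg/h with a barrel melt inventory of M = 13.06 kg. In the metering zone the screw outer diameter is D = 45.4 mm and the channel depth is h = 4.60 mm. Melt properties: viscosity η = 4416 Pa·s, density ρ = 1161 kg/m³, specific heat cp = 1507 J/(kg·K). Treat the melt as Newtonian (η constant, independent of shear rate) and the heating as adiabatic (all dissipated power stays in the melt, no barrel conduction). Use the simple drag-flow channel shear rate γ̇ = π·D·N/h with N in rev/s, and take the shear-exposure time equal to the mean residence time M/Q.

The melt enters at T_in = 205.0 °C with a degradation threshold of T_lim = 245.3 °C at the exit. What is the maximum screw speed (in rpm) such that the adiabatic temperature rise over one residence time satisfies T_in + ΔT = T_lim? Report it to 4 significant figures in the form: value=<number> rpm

value=14.60 rpm

Q_s = Q / 3600 = 167.7 / 3600 = 0.0465833 kg/s
t_res = M / Q_s = 13.06 / 0.0465833 = 280.358 s
D = 45.4 mm = 0.0454 m;  h = 4.60 mm = 0.0046 m
ΔT_a = T_lim − T_in = 245.3 °C − 205.0 °C = 40.3 K
Invert ΔT = ηγ̇²t_res/(ρcp) for γ̇: γ̇_max² = ΔT_a ρ cp / (η t_res) = 40.3·1161·1507 / (4416·280.358) = 56.952 s⁻²
γ̇_max = sqrt(56.952) = 7.54665 s⁻¹
N_max = γ̇_max·h / (π·D) = 7.54665 · 0.0046 / (π · 0.0454) = 0.243392 rev/s = 14.6035 rpm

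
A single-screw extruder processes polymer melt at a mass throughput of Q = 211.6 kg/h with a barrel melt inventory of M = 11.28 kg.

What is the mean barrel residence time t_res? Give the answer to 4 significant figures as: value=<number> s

Throughput in SI: Q_s = 211.6 kg/h ÷ 3600 s/h = 0.0587778 kg/s
t_res = M / Q_s = 11.28 ÷ 0.0587778 = 191.909 s

value=191.9 s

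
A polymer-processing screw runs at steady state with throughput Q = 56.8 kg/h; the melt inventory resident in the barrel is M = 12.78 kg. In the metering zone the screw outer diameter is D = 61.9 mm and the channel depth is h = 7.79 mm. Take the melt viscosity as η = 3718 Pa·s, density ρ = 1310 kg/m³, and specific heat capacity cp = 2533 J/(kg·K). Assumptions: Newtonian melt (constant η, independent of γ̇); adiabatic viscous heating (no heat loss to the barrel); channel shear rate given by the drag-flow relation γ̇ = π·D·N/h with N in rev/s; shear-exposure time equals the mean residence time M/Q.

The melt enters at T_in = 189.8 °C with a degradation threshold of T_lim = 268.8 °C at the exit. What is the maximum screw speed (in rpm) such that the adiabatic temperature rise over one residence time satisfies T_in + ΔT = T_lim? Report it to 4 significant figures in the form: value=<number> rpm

value=22.42 rpm

Throughput in SI: Q_s = 56.8 kg/h ÷ 3600 s/h = 0.0157778 kg/s
t_res = M / Q_s = 12.78 ÷ 0.0157778 = 810 s
Convert to metres: D = 0.0619 m, h = 0.00779 m
ΔT_a = T_lim − T_in = 268.8 − 189.8 = 79 K
γ̇_max² = ΔT_a·ρ·cp/(η·t_res) = 79·1310·2533/(3718·810) = 87.0441 s⁻²
Take the square root: γ̇_max = √(87.0441) = 9.32974 s⁻¹
N_max = γ̇_max·h / (π·D) = 9.32974 · 0.00779 / (π · 0.0619) = 0.373737 rev/s = 22.4242 rpm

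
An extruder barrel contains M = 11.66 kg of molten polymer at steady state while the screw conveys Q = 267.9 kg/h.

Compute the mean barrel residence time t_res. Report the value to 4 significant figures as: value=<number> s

Throughput in SI: Q_s = 267.9 kg/h ÷ 3600 s/h = 0.0744167 kg/s
t_res = M / Q_s = 11.66 ÷ 0.0744167 = 156.685 s

value=156.7 s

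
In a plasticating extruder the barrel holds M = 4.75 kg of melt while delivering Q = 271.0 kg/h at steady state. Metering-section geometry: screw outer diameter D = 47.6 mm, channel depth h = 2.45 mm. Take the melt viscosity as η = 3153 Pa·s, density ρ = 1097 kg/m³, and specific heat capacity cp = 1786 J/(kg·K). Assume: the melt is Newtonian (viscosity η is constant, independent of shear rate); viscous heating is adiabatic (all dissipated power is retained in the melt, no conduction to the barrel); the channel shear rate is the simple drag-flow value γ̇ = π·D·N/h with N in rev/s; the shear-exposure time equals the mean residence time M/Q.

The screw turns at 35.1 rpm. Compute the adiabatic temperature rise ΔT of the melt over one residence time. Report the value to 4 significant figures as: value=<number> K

value=129.5 K

Q_s = Q / 3600 = 271.0 / 3600 = 0.0752778 kg/s
t_res = M / Q_s = 4.75 / 0.0752778 = 63.0996 s
Convert to SI: D = 0.0476 m, h = 0.00245 m, N = 35.1/60 = 0.585 rev/s
γ̇ = π·D·N / h = π · 0.0476 · 0.585 / 0.00245 = 35.7064 s⁻¹
ΔT = η·γ̇²·t_res/(ρ·cp) = [3153 × 35.7064² × 63.0996] / [1097 × 1786] = 129.466 K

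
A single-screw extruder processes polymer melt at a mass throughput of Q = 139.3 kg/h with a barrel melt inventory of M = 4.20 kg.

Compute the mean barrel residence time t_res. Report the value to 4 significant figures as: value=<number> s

Throughput in SI: Q_s = 139.3 kg/h ÷ 3600 s/h = 0.0386944 kg/s
t_res = M / Q_s = 4.20 / 0.0386944 = 108.543 s

value=108.5 s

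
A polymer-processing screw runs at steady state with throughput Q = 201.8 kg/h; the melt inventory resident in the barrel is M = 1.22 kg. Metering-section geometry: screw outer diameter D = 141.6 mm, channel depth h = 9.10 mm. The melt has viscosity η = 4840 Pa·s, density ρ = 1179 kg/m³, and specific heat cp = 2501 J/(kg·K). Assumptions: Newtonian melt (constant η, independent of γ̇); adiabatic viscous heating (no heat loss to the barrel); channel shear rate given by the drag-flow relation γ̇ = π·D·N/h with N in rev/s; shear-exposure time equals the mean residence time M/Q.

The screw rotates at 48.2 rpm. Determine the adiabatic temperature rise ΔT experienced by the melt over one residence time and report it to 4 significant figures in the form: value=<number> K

Q_s = Q / 3600 = 201.8 / 3600 = 0.0560556 kg/s
t_res = M / Q_s = 1.22 / 0.0560556 = 21.7641 s
D = 141.6 mm = 0.1416 m;  h = 9.10 mm = 0.0091 m;  N = 48.2 rpm / 60 = 0.803333 rev/s
γ̇ = π·D·N / h = π · 0.1416 · 0.803333 / 0.0091 = 39.2706 s⁻¹
ΔT = η·γ̇²·t_res / (ρ·cp) = 4840 · (39.2706)² · 21.7641 / (1179 · 2501) = 55.0927 K

value=55.09 K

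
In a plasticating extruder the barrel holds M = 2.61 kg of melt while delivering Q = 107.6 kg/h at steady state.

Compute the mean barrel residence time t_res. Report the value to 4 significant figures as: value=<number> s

value=87.32 s

Throughput in SI: Q_s = 107.6 kg/h ÷ 3600 s/h = 0.0298889 kg/s
Mean residence time: t_res = M/Q_s = 2.61 kg / 0.0298889 kg/s = 87.3234 s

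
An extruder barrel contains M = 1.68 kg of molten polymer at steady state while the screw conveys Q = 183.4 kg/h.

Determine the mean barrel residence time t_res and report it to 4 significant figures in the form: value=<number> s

value=32.98 s

Throughput in SI: Q_s = 183.4 kg/h ÷ 3600 s/h = 0.0509444 kg/s
t_res = M / Q_s = 1.68 ÷ 0.0509444 = 32.9771 s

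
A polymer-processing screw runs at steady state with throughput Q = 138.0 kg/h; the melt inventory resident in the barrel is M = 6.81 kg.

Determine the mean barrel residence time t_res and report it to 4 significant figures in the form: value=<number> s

value=177.7 s

Q_s = Q / 3600 = 138.0 / 3600 = 0.0383333 kg/s
Mean residence time: t_res = M/Q_s = 6.81 kg / 0.0383333 kg/s = 177.652 s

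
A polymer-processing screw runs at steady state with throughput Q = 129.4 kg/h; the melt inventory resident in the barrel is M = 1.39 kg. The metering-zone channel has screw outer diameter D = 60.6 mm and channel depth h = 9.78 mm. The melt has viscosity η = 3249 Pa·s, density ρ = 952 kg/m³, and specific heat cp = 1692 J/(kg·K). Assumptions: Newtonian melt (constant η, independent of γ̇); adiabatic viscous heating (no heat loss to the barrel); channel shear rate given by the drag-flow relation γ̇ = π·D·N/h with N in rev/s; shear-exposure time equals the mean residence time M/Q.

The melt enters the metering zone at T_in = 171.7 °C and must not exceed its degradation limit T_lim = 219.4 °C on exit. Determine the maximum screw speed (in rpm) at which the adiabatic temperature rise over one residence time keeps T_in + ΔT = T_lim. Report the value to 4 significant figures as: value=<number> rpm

value=76.22 rpm

Q_s = Q / 3600 = 129.4 / 3600 = 0.0359444 kg/s
t_res = M / Q_s = 1.39 / 0.0359444 = 38.6708 s
Geometry in SI: D = 60.6 mm → 0.0606 m, h = 9.78 mm → 0.00978 m
ΔT_a = T_lim − T_in = 219.4 °C − 171.7 °C = 47.7 K
γ̇_max² = ΔT_a·ρ·cp / (η·t_res) = [47.7 × 952 × 1692] / [3249 × 38.6708] = 611.537 s⁻²
Take the square root: γ̇_max = √(611.537) = 24.7293 s⁻¹
Solve γ̇ = πDN/h for N: N_max = γ̇_max·h/(π·D) = 24.7293 × 0.00978 / (π × 0.0606) = 1.27036 rev/s = 76.2218 rpm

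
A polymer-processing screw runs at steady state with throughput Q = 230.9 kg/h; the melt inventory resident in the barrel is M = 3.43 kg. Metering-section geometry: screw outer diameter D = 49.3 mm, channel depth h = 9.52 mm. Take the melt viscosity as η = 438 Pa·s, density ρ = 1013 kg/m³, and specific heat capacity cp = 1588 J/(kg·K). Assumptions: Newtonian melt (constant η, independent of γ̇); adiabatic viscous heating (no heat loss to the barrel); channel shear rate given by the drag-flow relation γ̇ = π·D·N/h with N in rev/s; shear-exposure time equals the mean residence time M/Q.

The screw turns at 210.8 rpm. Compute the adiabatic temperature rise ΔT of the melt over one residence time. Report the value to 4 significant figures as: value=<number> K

Q_s = Q / 3600 = 230.9 / 3600 = 0.0641389 kg/s
t_res = M / Q_s = 3.43 ÷ 0.0641389 = 53.4777 s
Convert to SI: D = 0.0493 m, h = 0.00952 m, N = 210.8/60 = 3.51333 rev/s
γ̇ = π D N / h = (π)(0.0493)(3.51333) / 0.00952 = 57.1583 s⁻¹
ΔT = η·γ̇²·t_res / (ρ·cp) = 438 · (57.1583)² · 53.4777 / (1013 · 1588) = 47.5713 K

value=47.57 K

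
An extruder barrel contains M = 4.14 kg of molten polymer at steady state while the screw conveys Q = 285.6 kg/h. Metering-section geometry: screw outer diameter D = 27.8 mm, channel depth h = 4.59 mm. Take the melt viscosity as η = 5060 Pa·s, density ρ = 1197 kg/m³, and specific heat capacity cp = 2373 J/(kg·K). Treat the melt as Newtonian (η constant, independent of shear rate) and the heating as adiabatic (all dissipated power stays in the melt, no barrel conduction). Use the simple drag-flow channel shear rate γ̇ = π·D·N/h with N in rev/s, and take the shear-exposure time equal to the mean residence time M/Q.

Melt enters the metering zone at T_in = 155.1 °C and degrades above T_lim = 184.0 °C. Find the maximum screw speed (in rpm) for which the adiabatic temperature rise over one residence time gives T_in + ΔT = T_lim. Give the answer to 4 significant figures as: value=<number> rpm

Q_s = Q / 3600 = 285.6 / 3600 = 0.0793333 kg/s
Mean residence time: t_res = M/Q_s = 4.14 kg / 0.0793333 kg/s = 52.1849 s
Convert to metres: D = 0.0278 m, h = 0.00459 m
ΔT_a = T_lim − T_in = 184.0 − 155.1 = 28.9 K
γ̇_max² = ΔT_a·ρ·cp / (η·t_res) = [28.9 × 1197 × 2373] / [5060 × 52.1849] = 310.881 s⁻²
Take the square root: γ̇_max = √(310.881) = 17.6318 s⁻¹
N_max = γ̇_max h / (πD) = 17.6318·0.00459/(π·0.0278) = 0.926649 rev/s → ×60 = 55.5989 rpm

value=55.60 rpm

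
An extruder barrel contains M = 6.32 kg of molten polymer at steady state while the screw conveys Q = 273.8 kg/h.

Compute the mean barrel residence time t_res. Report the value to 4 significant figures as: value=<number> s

value=83.10 s

Convert throughput: Q = 273.8 kg/h = 273.8/3600 = 0.0760556 kg/s
t_res = M / Q_s = 6.32 ÷ 0.0760556 = 83.0972 s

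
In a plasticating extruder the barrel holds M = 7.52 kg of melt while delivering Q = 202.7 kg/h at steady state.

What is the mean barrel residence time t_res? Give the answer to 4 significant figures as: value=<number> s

Convert throughput: Q = 202.7 kg/h = 202.7/3600 = 0.0563056 kg/s
t_res = M / Q_s = 7.52 / 0.0563056 = 133.557 s

value=133.6 s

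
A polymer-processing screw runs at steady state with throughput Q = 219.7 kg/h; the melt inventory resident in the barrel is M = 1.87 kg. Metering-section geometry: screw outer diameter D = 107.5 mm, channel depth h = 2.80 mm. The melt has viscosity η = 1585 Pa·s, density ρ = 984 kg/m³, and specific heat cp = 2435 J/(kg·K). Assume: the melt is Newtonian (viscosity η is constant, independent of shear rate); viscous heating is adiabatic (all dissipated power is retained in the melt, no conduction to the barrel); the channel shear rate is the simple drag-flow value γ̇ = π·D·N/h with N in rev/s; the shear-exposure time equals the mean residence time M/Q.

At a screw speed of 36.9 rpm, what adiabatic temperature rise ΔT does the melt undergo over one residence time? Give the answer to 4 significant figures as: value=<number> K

value=111.5 K

Q_s = Q / 3600 = 219.7 / 3600 = 0.0610278 kg/s
Mean residence time: t_res = M/Q_s = 1.87 kg / 0.0610278 kg/s = 30.6418 s
D = 107.5 mm = 0.1075 m;  h = 2.80 mm = 0.0028 m;  N = 36.9 rpm / 60 = 0.615 rev/s
Shear rate: γ̇ = πDN/h = π·0.1075·0.615/0.0028 = 74.1781 s⁻¹
ΔT = η·γ̇²·t_res/(ρ·cp) = [1585 × 74.1781² × 30.6418] / [984 × 2435] = 111.532 K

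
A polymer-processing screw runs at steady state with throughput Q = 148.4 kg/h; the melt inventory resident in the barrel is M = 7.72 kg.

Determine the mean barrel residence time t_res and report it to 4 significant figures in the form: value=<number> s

Throughput in SI: Q_s = 148.4 kg/h ÷ 3600 s/h = 0.0412222 kg/s
t_res = M / Q_s = 7.72 / 0.0412222 = 187.278 s

value=187.3 s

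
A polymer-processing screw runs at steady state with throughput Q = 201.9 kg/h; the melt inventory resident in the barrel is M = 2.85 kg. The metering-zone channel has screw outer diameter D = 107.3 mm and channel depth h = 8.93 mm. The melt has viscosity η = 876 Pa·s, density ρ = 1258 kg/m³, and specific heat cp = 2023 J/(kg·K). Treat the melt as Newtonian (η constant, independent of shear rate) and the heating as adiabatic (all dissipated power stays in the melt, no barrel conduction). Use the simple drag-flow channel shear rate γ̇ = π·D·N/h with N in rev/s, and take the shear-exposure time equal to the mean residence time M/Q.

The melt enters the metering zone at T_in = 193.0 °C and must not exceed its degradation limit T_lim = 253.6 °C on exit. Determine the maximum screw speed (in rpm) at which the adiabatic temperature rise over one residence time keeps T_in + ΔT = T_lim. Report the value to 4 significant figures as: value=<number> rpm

Q_s = Q / 3600 = 201.9 / 3600 = 0.0560833 kg/s
Mean residence time: t_res = M/Q_s = 2.85 kg / 0.0560833 kg/s = 50.8172 s
Convert to metres: D = 0.1073 m, h = 0.00893 m
ΔT_a = T_lim − T_in = 253.6 − 193.0 = 60.6 K
γ̇_max² = ΔT_a·ρ·cp / (η·t_res) = [60.6 × 1258 × 2023] / [876 × 50.8172] = 3464.45 s⁻²
Take the square root: γ̇_max = √(3464.45) = 58.8596 s⁻¹
N_max = γ̇_max·h / (π·D) = 58.8596 · 0.00893 / (π · 0.1073) = 1.55926 rev/s = 93.5557 rpm

value=93.56 rpm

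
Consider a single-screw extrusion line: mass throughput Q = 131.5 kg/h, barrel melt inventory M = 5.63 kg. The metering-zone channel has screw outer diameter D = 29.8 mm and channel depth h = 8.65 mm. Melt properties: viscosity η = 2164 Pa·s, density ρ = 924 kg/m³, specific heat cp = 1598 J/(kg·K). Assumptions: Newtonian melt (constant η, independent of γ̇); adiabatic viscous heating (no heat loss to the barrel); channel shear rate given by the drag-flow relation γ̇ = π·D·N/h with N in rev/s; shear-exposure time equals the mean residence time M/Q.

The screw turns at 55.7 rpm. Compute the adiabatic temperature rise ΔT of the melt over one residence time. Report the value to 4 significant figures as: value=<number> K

Throughput in SI: Q_s = 131.5 kg/h ÷ 3600 s/h = 0.0365278 kg/s
t_res = M / Q_s = 5.63 / 0.0365278 = 154.129 s
D = 29.8 mm = 0.0298 m;  h = 8.65 mm = 0.00865 m;  N = 55.7 rpm / 60 = 0.928333 rev/s
γ̇ = π D N / h = (π)(0.0298)(0.928333) / 0.00865 = 10.0474 s⁻¹
ΔT = η·γ̇²·t_res/(ρ·cp) = [2164 × 10.0474² × 154.129] / [924 × 1598] = 22.8035 K

value=22.80 K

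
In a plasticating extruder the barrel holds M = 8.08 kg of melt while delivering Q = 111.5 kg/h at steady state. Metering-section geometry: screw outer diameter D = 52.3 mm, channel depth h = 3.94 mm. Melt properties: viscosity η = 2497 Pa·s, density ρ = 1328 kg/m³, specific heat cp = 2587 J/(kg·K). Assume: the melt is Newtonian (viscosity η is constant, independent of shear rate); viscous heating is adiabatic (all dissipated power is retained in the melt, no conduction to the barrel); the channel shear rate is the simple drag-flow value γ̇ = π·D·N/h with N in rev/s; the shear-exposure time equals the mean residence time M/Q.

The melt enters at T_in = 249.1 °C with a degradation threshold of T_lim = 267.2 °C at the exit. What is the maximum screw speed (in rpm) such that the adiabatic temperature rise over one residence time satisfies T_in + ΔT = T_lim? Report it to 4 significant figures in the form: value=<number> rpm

value=14.06 rpm

Throughput in SI: Q_s = 111.5 kg/h ÷ 3600 s/h = 0.0309722 kg/s
Mean residence time: t_res = M/Q_s = 8.08 kg / 0.0309722 kg/s = 260.879 s
D = 52.3 mm = 0.0523 m;  h = 3.94 mm = 0.00394 m
ΔT_a = T_lim − T_in = 267.2 °C − 249.1 °C = 18.1 K
γ̇_max² = ΔT_a·ρ·cp/(η·t_res) = 18.1·1328·2587/(2497·260.879) = 95.4587 s⁻²
γ̇_max = √95.4587 = 9.7703 s⁻¹
N_max = γ̇_max h / (πD) = 9.7703·0.00394/(π·0.0523) = 0.234289 rev/s → ×60 = 14.0574 rpm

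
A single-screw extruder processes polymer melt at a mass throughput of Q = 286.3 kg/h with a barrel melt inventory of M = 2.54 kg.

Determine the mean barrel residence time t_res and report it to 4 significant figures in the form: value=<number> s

Convert throughput: Q = 286.3 kg/h = 286.3/3600 = 0.0795278 kg/s
t_res = M / Q_s = 2.54 ÷ 0.0795278 = 31.9385 s

value=31.94 s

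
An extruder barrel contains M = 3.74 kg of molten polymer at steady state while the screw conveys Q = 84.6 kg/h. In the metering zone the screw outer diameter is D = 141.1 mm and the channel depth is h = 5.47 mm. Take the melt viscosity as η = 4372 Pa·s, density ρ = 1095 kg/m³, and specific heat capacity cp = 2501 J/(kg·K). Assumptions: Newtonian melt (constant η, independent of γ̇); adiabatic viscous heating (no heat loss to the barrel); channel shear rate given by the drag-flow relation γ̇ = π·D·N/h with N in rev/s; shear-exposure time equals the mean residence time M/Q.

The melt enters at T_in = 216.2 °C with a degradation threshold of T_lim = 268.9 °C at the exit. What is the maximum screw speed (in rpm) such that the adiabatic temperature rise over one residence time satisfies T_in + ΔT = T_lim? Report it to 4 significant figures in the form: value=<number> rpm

Throughput in SI: Q_s = 84.6 kg/h ÷ 3600 s/h = 0.0235 kg/s
t_res = M / Q_s = 3.74 ÷ 0.0235 = 159.149 s
D = 141.1 mm = 0.1411 m;  h = 5.47 mm = 0.00547 m
Allowable rise: ΔT_a = T_lim − T_in = 268.9 − 216.2 = 52.7 K
γ̇_max² = ΔT_a·ρ·cp / (η·t_res) = [52.7 × 1095 × 2501] / [4372 × 159.149] = 207.422 s⁻²
γ̇_max = sqrt(207.422) = 14.4021 s⁻¹
Solve γ̇ = πDN/h for N: N_max = γ̇_max·h/(π·D) = 14.4021 × 0.00547 / (π × 0.1411) = 0.177721 rev/s = 10.6632 rpm

value=10.66 rpm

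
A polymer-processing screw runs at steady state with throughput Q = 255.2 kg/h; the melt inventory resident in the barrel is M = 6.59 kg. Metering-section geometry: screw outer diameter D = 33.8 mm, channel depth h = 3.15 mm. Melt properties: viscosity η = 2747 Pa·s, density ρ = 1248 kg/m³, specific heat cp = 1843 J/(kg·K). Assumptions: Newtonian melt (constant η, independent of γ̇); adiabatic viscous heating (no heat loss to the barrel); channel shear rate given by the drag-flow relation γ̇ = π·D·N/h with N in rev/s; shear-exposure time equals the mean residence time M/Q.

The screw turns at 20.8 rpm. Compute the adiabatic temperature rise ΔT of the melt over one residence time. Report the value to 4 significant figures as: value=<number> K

Convert throughput: Q = 255.2 kg/h = 255.2/3600 = 0.0708889 kg/s
t_res = M / Q_s = 6.59 / 0.0708889 = 92.9624 s
Geometry in metres: D = 33.8 mm → 0.0338 m, h = 3.15 mm → 0.00315 m; screw speed N = 20.8 rpm = 0.346667 rev/s
Shear rate: γ̇ = πDN/h = π·0.0338·0.346667/0.00315 = 11.6861 s⁻¹
ΔT = η·γ̇²·t_res/(ρ·cp) = [2747 × 11.6861² × 92.9624] / [1248 × 1843] = 15.1622 K

value=15.16 K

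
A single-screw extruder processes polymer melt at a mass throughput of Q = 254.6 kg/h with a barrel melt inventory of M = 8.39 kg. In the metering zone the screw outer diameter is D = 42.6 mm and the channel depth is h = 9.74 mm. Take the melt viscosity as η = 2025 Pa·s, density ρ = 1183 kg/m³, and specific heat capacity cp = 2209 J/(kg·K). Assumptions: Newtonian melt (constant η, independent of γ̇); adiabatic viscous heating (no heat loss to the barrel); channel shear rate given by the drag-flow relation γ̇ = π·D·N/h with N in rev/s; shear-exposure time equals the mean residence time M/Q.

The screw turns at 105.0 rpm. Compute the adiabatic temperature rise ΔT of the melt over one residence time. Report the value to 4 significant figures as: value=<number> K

Q_s = Q / 3600 = 254.6 / 3600 = 0.0707222 kg/s
t_res = M / Q_s = 8.39 ÷ 0.0707222 = 118.633 s
D = 42.6 mm = 0.0426 m;  h = 9.74 mm = 0.00974 m;  N = 105.0 rpm / 60 = 1.75 rev/s
γ̇ = π·D·N / h = π · 0.0426 · 1.75 / 0.00974 = 24.0458 s⁻¹
ΔT = η·γ̇²·t_res/(ρ·cp) = [2025 × 24.0458² × 118.633] / [1183 × 2209] = 53.153 K

value=53.15 K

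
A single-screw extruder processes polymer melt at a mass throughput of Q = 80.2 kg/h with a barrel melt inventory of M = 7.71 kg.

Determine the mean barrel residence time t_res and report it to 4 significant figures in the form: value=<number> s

value=346.1 s

Convert throughput: Q = 80.2 kg/h = 80.2/3600 = 0.0222778 kg/s
t_res = M / Q_s = 7.71 / 0.0222778 = 346.085 s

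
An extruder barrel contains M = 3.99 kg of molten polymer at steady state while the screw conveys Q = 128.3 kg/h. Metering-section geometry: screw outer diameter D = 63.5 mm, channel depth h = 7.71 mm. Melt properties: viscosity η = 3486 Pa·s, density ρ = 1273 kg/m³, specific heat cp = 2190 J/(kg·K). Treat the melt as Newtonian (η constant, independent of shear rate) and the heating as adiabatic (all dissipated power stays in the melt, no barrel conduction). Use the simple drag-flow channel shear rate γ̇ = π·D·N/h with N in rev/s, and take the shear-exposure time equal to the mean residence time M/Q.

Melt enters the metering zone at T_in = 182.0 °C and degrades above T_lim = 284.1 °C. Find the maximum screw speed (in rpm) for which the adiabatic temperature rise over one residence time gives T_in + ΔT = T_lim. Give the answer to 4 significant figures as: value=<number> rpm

value=62.62 rpm

Throughput in SI: Q_s = 128.3 kg/h ÷ 3600 s/h = 0.0356389 kg/s
t_res = M / Q_s = 3.99 / 0.0356389 = 111.956 s
D = 63.5 mm = 0.0635 m;  h = 7.71 mm = 0.00771 m
ΔT_a = T_lim − T_in = 284.1 °C − 182.0 °C = 102.1 K
γ̇_max² = ΔT_a·ρ·cp/(η·t_res) = 102.1·1273·2190/(3486·111.956) = 729.327 s⁻²
γ̇_max = sqrt(729.327) = 27.0061 s⁻¹
N_max = γ̇_max h / (πD) = 27.0061·0.00771/(π·0.0635) = 1.04374 rev/s → ×60 = 62.6243 rpm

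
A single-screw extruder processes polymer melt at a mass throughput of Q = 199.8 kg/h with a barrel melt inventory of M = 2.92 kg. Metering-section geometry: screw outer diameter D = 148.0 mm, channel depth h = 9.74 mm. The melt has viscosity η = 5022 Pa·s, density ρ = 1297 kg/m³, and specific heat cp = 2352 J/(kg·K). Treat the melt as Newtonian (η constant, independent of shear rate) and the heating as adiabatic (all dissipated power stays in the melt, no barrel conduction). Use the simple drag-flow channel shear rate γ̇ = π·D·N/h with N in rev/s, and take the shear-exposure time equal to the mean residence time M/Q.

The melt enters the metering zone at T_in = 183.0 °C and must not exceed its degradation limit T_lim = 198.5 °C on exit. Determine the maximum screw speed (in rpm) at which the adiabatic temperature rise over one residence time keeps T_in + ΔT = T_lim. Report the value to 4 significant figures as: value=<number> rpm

Convert throughput: Q = 199.8 kg/h = 199.8/3600 = 0.0555 kg/s
t_res = M / Q_s = 2.92 / 0.0555 = 52.6126 s
Geometry in SI: D = 148.0 mm → 0.148 m, h = 9.74 mm → 0.00974 m
ΔT_a = T_lim − T_in = 198.5 − 183.0 = 15.5 K
γ̇_max² = ΔT_a·ρ·cp/(η·t_res) = 15.5·1297·2352/(5022·52.6126) = 178.954 s⁻²
Take the square root: γ̇_max = √(178.954) = 13.3774 s⁻¹
N_max = γ̇_max·h / (π·D) = 13.3774 · 0.00974 / (π · 0.148) = 0.280233 rev/s = 16.814 rpm

value=16.81 rpm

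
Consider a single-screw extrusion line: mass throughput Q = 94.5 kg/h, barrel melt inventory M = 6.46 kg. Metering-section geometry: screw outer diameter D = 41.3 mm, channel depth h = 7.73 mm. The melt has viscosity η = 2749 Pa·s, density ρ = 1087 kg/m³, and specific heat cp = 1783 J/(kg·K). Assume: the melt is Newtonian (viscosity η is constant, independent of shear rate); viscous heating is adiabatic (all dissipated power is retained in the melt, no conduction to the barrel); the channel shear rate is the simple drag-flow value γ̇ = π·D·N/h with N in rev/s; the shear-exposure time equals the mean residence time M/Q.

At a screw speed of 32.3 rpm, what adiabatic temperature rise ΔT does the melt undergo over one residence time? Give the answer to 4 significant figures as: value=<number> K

Q_s = Q / 3600 = 94.5 / 3600 = 0.02625 kg/s
t_res = M / Q_s = 6.46 ÷ 0.02625 = 246.095 s
D = 41.3 mm = 0.0413 m;  h = 7.73 mm = 0.00773 m;  N = 32.3 rpm / 60 = 0.538333 rev/s
Shear rate: γ̇ = πDN/h = π·0.0413·0.538333/0.00773 = 9.03591 s⁻¹
ΔT = η·γ̇²·t_res/(ρ·cp) = [2749 × 9.03591² × 246.095] / [1087 × 1783] = 28.4997 K

value=28.50 K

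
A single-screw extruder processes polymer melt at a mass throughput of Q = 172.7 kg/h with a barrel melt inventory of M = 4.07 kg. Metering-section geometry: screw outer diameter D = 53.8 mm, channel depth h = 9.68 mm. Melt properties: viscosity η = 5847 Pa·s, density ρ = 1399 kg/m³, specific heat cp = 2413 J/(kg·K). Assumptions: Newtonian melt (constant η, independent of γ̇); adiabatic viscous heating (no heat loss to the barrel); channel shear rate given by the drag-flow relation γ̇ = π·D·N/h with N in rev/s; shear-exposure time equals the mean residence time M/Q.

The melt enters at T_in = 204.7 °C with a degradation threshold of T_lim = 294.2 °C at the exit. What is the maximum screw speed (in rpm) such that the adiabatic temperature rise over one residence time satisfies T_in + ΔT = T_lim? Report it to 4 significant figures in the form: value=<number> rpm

Q_s = Q / 3600 = 172.7 / 3600 = 0.0479722 kg/s
t_res = M / Q_s = 4.07 / 0.0479722 = 84.8408 s
Convert to metres: D = 0.0538 m, h = 0.00968 m
ΔT_a = T_lim − T_in = 294.2 − 204.7 = 89.5 K
Invert ΔT = ηγ̇²t_res/(ρcp) for γ̇: γ̇_max² = ΔT_a ρ cp / (η t_res) = 89.5·1399·2413 / (5847·84.8408) = 609.06 s⁻²
Take the square root: γ̇_max = √(609.06) = 24.6792 s⁻¹
N_max = γ̇_max h / (πD) = 24.6792·0.00968/(π·0.0538) = 1.41343 rev/s → ×60 = 84.8056 rpm

value=84.81 rpm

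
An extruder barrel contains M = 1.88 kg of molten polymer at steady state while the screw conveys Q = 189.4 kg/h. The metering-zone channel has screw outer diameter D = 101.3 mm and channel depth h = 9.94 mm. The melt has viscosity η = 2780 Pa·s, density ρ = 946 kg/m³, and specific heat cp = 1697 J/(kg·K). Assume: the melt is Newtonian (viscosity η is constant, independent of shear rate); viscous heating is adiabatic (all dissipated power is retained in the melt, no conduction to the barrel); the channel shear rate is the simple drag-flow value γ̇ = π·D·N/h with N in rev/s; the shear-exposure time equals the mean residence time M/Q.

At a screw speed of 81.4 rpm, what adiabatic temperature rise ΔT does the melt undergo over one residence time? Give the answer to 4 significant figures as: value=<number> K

Convert throughput: Q = 189.4 kg/h = 189.4/3600 = 0.0526111 kg/s
Mean residence time: t_res = M/Q_s = 1.88 kg / 0.0526111 kg/s = 35.7339 s
Geometry in metres: D = 101.3 mm → 0.1013 m, h = 9.94 mm → 0.00994 m; screw speed N = 81.4 rpm = 1.35667 rev/s
γ̇ = π·D·N / h = π · 0.1013 · 1.35667 / 0.00994 = 43.4356 s⁻¹
ΔT = η·γ̇²·t_res/(ρ·cp) = [2780 × 43.4356² × 35.7339] / [946 × 1697] = 116.747 K

value=116.7 K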